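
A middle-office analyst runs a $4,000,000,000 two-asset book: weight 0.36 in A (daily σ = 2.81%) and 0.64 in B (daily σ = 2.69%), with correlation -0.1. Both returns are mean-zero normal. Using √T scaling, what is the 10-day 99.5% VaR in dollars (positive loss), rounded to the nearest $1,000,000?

$622,000,000

σ_p = √(0.36²·2.81² + 0.64²·2.69² + 2·-0.1·0.36·0.64·2.81·2.69) = 1.908%.
σ_{10d} = 1.908% × √10 = 6.034%.
z(99.5%) = 2.576.
VaR = 2.576 × 6.034% = 15.544%; on $4,000,000,000 that is $621,760,000.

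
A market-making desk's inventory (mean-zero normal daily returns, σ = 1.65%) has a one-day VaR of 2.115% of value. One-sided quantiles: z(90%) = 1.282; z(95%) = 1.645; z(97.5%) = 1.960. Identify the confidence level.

90%

Implied z = VaR/σ = 2.115 / 1.65 = 1.282.
This matches z(90%) = 1.282.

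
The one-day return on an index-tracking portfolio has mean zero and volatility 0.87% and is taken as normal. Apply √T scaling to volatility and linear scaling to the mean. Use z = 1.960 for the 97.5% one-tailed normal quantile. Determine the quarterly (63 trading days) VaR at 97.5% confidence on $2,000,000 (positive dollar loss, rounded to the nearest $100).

$270,700

σ_{63d} = 0.87% × √63 = 6.905%.
VaR = 1.960 × 6.905% = 13.534%.
On $2,000,000: 0.13534 × $2,000,000 = $270,680.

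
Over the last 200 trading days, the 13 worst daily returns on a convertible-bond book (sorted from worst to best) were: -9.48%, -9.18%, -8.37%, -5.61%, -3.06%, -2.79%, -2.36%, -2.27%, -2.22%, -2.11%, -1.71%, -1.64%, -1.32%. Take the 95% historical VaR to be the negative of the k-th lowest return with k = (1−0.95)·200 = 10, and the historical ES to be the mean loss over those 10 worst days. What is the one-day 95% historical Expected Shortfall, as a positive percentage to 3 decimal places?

4.745%

The 10 worst returns sum to -47.45%.
ES = −(-47.45%) / 10 = 4.745%.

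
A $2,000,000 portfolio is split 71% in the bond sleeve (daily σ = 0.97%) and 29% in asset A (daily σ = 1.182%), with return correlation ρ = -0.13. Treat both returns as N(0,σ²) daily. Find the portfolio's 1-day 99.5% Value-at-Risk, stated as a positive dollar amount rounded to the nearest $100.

$37,500

σ_p² = 0.71²·0.97² + 0.29²·1.182² + 2·-0.13·0.71·0.29·0.97·1.182 = 0.5304 (%²).
σ_p = √0.5304 = 0.728%.
At 99.5%, z = 2.576.
VaR = 2.576 × 0.728% = 1.875%; on $2,000,000 that is $37,500.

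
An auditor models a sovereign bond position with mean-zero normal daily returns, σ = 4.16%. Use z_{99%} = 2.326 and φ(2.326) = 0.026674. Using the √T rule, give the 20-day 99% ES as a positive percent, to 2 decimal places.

49.62%

σ_{20d} = 4.16% × √20 = 18.604%.
ES multiplier = φ(z)/(1−α) = 0.026674/0.01 = 2.667.
ES = 18.604% × 2.667 = 49.617%.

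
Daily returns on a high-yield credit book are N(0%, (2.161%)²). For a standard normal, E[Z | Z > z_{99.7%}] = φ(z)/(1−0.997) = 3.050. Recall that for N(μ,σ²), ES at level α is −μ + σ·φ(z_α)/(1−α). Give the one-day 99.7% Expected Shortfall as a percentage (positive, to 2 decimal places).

ES = 2.161% × 3.050 = 6.591%.

6.59%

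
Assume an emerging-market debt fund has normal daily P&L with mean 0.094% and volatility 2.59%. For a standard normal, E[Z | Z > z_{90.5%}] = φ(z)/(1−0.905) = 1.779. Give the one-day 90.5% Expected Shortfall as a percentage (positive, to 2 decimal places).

4.51%

ES = −(0.094%) + 2.59% × 1.779 = 4.514%.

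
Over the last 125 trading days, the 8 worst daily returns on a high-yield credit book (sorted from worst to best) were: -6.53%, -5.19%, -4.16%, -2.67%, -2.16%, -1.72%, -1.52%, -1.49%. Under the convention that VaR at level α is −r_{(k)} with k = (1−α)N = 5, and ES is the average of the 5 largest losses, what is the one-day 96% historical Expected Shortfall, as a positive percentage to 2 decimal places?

4.14%

The 5 worst returns sum to -20.71%.
ES = −(-20.71%) / 5 = 4.142% ≈ 4.14%.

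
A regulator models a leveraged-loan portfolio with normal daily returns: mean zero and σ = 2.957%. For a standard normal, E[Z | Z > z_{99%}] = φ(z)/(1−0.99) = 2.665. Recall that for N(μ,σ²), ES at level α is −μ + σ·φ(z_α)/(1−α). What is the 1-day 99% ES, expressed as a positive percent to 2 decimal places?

ES = 2.957% × 2.665 = 7.880%.

7.88%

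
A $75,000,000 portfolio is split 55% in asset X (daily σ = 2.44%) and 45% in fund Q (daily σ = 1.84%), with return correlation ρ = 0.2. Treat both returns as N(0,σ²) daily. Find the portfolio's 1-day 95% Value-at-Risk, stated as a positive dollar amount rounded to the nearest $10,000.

σ_p² = 0.55²·2.44² + 0.45²·1.84² + 2·0.2·0.55·0.45·2.44·1.84 = 2.9310 (%²).
σ_p = √2.9310 = 1.712%.
At 95%, z = 1.645.
VaR = 1.645 × 1.712% = 2.816%; on $75,000,000 that is $2,112,000.

$2,110,000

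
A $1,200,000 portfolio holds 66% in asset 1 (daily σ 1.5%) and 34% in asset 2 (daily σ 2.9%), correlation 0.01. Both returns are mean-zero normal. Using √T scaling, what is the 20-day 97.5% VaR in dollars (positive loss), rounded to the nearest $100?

$147,700

σ_p = √(0.66²·1.5² + 0.34²·2.9² + 2·0.01·0.66·0.34·1.5·2.9) = 1.404%.
σ_{20d} = 1.404% × √20 = 6.279%.
z(97.5%) = 1.960.
VaR = 1.960 × 6.279% = 12.307%; on $1,200,000 that is $147,684.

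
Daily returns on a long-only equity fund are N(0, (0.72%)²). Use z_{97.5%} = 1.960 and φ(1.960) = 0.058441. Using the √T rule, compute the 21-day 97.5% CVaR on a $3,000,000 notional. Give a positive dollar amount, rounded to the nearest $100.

$231,400

σ_{21d} = 0.72% × √21 = 3.299%.
ES multiplier = φ(z)/(1−α) = 0.058441/0.025 = 2.338.
ES = 3.299% × 2.338 = 7.713%; on $3,000,000: $231,390.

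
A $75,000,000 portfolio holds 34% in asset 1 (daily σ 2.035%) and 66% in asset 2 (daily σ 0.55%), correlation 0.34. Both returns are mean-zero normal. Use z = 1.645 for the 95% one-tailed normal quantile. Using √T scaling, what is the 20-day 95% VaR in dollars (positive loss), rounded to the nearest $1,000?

$4,877,000

σ_p = √(0.34²·2.035² + 0.66²·0.55² + 2·0.34·0.34·0.66·2.035·0.55) = 0.884%.
σ_{20d} = 0.884% × √20 = 3.953%.
VaR = 1.645 × 3.953% = 6.503%; on $75,000,000 that is $4,877,250.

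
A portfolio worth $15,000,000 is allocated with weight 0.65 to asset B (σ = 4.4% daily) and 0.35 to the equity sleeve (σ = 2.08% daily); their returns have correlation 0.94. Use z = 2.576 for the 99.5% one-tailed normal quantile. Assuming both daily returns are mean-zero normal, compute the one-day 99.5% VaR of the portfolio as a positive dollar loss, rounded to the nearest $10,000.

σ_p² = 0.65²·4.4² + 0.35²·2.08² + 2·0.94·0.65·0.35·4.4·2.08 = 12.6239 (%²).
σ_p = √12.6239 = 3.553%.
VaR = 2.576 × 3.553% = 9.153%; on $15,000,000 that is $1,372,950.

$1,370,000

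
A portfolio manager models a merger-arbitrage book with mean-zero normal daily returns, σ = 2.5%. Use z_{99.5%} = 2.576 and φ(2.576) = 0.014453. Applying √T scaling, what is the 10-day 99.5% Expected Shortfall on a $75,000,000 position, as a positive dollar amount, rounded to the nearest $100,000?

$17,100,000

σ_{10d} = 2.5% × √10 = 7.906%.
ES multiplier = φ(z)/(1−α) = 0.014453/0.005 = 2.891.
ES = 7.906% × 2.891 = 22.856%; on $75,000,000: $17,142,000.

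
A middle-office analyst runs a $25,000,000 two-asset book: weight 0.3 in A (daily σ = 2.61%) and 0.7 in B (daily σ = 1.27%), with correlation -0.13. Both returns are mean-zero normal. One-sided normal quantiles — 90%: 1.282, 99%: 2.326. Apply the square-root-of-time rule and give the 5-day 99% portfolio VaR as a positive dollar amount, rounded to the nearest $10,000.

$1,440,000

σ_p = √(0.3²·2.61² + 0.7²·1.27² + 2·-0.13·0.3·0.7·2.61·1.27) = 1.106%.
σ_{5d} = 1.106% × √5 = 2.473%.
VaR = 2.326 × 2.473% = 5.752%; on $25,000,000 that is $1,438,000.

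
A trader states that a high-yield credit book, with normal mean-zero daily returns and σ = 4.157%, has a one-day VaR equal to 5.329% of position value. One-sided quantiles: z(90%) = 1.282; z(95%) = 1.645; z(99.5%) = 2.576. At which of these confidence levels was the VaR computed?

90%

Implied z = VaR/σ = 5.329 / 4.157 = 1.282.
This matches z(90%) = 1.282.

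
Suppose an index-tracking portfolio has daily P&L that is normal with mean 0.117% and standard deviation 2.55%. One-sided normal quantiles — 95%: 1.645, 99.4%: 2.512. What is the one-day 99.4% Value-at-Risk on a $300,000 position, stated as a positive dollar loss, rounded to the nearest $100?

VaR = −μ + z·σ = −(0.117%) + 2.512 × 2.55% = 6.289%.
On $300,000: 0.06289 × $300,000 = $18,867.

$18,900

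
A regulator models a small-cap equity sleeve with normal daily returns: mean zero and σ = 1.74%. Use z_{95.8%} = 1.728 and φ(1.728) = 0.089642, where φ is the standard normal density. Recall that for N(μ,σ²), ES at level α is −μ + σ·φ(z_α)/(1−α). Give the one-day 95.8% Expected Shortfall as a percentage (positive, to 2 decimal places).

3.71%

Tail multiplier: φ(z)/(1−α) = 0.089642 / 0.042 = 2.134.
ES = 1.74% × 2.134 = 3.713%.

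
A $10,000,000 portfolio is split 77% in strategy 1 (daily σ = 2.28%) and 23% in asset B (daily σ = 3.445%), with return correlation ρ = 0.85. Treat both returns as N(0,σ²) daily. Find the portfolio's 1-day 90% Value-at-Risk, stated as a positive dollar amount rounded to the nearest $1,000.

$316,000

σ_p² = 0.77²·2.28² + 0.23²·3.445² + 2·0.85·0.77·0.23·2.28·3.445 = 6.0747 (%²).
σ_p = √6.0747 = 2.465%.
At 90%, z = 1.282.
VaR = 1.282 × 2.465% = 3.160%; on $10,000,000 that is $316,000.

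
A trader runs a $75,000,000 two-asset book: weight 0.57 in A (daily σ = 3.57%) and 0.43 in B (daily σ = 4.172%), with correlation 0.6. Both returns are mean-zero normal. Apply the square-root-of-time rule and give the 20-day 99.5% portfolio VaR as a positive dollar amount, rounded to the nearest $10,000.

$29,600,000

σ_p = √(0.57²·3.57² + 0.43²·4.172² + 2·0.6·0.57·0.43·3.57·4.172) = 3.426%.
σ_{20d} = 3.426% × √20 = 15.322%.
z(99.5%) = 2.576.
VaR = 2.576 × 15.322% = 39.469%; on $75,000,000 that is $29,601,750.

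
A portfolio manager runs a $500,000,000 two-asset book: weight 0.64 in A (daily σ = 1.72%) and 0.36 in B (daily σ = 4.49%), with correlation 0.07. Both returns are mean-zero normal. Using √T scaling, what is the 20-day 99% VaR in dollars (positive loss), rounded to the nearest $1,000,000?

σ_p = √(0.64²·1.72² + 0.36²·4.49² + 2·0.07·0.64·0.36·1.72·4.49) = 2.018%.
σ_{20d} = 2.018% × √20 = 9.025%.
z(99%) = 2.326.
VaR = 2.326 × 9.025% = 20.992%; on $500,000,000 that is $104,960,000.

$105,000,000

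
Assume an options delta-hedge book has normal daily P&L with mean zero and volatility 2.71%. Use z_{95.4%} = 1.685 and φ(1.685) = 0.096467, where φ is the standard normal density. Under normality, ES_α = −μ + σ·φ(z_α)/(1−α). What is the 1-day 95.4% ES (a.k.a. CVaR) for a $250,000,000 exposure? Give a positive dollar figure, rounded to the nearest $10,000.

Tail multiplier: φ(z)/(1−α) = 0.096467 / 0.046 = 2.097.
ES = 2.71% × 2.097 = 5.683%.
On $250,000,000: 0.05683 × $250,000,000 = $14,207,500.

$14,210,000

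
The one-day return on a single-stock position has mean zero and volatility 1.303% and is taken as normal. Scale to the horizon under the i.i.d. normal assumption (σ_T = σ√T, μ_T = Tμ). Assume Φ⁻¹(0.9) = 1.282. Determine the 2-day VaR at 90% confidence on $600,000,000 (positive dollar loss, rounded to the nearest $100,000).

$14,200,000

σ_{2d} = 1.303% × √2 = 1.843%.
VaR = 1.282 × 1.843% = 2.363%.
On $600,000,000: 0.02363 × $600,000,000 = $14,178,000.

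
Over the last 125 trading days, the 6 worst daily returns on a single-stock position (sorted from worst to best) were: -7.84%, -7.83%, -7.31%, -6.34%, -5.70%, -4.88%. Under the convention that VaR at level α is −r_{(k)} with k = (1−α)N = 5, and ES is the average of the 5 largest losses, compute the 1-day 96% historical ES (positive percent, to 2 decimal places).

7.00%

The 5 worst returns sum to -35.02%.
ES = −(-35.02%) / 5 = 7.004% ≈ 7.00%.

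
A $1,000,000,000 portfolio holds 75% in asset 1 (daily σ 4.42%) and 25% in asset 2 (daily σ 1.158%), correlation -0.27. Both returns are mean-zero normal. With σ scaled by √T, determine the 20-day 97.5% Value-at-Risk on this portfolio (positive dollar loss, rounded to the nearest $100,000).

$284,800,000

σ_p = √(0.75²·4.42² + 0.25²·1.158² + 2·-0.27·0.75·0.25·4.42·1.158) = 3.249%.
σ_{20d} = 3.249% × √20 = 14.530%.
z(97.5%) = 1.960.
VaR = 1.960 × 14.530% = 28.479%; on $1,000,000,000 that is $284,790,000.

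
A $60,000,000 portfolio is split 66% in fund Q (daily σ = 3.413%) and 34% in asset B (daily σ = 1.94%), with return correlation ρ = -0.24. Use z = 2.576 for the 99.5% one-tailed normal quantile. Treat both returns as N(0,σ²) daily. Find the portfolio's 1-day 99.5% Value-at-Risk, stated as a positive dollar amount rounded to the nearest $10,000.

$3,380,000

σ_p² = 0.66²·3.413² + 0.34²·1.94² + 2·-0.24·0.66·0.34·3.413·1.94 = 4.7960 (%²).
σ_p = √4.7960 = 2.190%.
VaR = 2.576 × 2.190% = 5.641%; on $60,000,000 that is $3,384,600.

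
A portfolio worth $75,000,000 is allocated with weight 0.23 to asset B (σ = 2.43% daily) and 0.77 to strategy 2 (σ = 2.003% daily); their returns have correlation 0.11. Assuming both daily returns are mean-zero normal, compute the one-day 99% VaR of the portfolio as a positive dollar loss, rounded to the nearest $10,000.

σ_p² = 0.23²·2.43² + 0.77²·2.003² + 2·0.11·0.23·0.77·2.43·2.003 = 2.8807 (%²).
σ_p = √2.8807 = 1.697%.
At 99%, z = 2.326.
VaR = 2.326 × 1.697% = 3.947%; on $75,000,000 that is $2,960,250.

$2,960,000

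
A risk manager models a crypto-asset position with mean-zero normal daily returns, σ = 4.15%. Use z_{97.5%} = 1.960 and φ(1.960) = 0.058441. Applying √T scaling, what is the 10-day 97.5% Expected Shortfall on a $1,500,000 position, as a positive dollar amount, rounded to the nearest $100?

$460,200

σ_{10d} = 4.15% × √10 = 13.123%.
ES multiplier = φ(z)/(1−α) = 0.058441/0.025 = 2.338.
ES = 13.123% × 2.338 = 30.682%; on $1,500,000: $460,230.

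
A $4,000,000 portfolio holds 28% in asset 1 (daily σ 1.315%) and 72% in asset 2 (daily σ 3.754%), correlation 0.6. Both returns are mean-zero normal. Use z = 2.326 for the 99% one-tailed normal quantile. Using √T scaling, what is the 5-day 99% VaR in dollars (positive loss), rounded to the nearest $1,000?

$611,000

σ_p = √(0.28²·1.315² + 0.72²·3.754² + 2·0.6·0.28·0.72·1.315·3.754) = 2.939%.
σ_{5d} = 2.939% × √5 = 6.572%.
VaR = 2.326 × 6.572% = 15.286%; on $4,000,000 that is $611,440.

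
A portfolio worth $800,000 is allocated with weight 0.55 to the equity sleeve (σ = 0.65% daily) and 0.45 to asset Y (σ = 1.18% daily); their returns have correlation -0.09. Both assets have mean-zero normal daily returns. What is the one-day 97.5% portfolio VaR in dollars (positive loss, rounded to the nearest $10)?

σ_p² = 0.55²·0.65² + 0.45²·1.18² + 2·-0.09·0.55·0.45·0.65·1.18 = 0.3756 (%²).
σ_p = √0.3756 = 0.613%.
At 97.5%, z = 1.960.
VaR = 1.960 × 0.613% = 1.201%; on $800,000 that is $9,608.

$9,610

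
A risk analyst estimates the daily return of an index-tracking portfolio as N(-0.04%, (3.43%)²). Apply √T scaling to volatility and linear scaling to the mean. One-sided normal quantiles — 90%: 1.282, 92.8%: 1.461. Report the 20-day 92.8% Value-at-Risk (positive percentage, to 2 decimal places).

σ_{20d} = 3.43% × √20 = 15.339%; μ_{20d} = 20 × -0.04% = -0.800%.
VaR = −(-0.800%) + 1.461 × 15.339% = 23.210%.

23.21%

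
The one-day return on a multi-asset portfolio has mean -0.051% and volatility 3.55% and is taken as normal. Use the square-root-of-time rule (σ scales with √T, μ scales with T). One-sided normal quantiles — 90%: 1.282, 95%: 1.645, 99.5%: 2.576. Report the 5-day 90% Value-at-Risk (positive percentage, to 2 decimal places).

10.43%

σ_{5d} = 3.55% × √5 = 7.938%; μ_{5d} = 5 × -0.051% = -0.255%.
VaR = −(-0.255%) + 1.282 × 7.938% = 10.432%.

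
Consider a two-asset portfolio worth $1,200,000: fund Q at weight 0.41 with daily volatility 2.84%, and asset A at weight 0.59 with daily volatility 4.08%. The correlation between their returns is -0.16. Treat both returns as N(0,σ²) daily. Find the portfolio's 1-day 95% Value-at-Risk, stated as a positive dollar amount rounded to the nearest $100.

σ_p² = 0.41²·2.84² + 0.59²·4.08² + 2·-0.16·0.41·0.59·2.84·4.08 = 6.2535 (%²).
σ_p = √6.2535 = 2.501%.
At 95%, z = 1.645.
VaR = 1.645 × 2.501% = 4.114%; on $1,200,000 that is $49,368.

$49,400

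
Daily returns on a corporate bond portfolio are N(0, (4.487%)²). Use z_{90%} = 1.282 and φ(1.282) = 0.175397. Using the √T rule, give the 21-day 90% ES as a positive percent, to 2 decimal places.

36.07%

σ_{21d} = 4.487% × √21 = 20.562%.
ES multiplier = φ(z)/(1−α) = 0.175397/0.1 = 1.754.
ES = 20.562% × 1.754 = 36.066%.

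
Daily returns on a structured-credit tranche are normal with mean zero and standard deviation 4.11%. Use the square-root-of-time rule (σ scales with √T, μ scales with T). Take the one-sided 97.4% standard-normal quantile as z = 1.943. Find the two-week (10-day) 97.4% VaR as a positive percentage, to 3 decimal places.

σ_{10d} = 4.11% × √10 = 12.997%.
VaR = 1.943 × 12.997% = 25.253%.

25.253%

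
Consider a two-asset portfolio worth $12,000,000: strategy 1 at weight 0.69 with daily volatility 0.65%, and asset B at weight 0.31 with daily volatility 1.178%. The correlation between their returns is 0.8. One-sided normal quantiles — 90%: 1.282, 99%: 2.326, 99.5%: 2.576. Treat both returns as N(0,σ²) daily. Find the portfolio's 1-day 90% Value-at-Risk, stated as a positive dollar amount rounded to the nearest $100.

σ_p² = 0.69²·0.65² + 0.31²·1.178² + 2·0.8·0.69·0.31·0.65·1.178 = 0.5966 (%²).
σ_p = √0.5966 = 0.772%.
VaR = 1.282 × 0.772% = 0.990%; on $12,000,000 that is $118,800.

$118,800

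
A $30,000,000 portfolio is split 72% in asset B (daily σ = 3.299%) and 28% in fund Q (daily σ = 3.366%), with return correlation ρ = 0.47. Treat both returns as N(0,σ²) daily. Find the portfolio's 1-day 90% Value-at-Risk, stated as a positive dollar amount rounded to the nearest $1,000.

$1,130,000

σ_p² = 0.72²·3.299² + 0.28²·3.366² + 2·0.47·0.72·0.28·3.299·3.366 = 8.6346 (%²).
σ_p = √8.6346 = 2.938%.
At 90%, z = 1.282.
VaR = 1.282 × 2.938% = 3.767%; on $30,000,000 that is $1,130,100.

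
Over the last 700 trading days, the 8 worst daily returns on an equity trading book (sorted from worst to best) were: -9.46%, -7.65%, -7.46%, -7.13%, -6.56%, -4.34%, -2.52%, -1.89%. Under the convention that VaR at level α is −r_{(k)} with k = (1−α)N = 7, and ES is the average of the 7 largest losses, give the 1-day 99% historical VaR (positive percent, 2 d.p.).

k = 7; the 7th lowest return is -2.52%, so VaR = 2.52%.

2.52%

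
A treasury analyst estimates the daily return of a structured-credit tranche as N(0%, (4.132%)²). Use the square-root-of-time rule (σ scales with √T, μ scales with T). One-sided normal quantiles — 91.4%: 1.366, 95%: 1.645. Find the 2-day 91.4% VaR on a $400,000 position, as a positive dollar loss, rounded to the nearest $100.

σ_{2d} = 4.132% × √2 = 5.844%.
VaR = 1.366 × 5.844% = 7.983%.
On $400,000: 0.07983 × $400,000 = $31,932.

$31,900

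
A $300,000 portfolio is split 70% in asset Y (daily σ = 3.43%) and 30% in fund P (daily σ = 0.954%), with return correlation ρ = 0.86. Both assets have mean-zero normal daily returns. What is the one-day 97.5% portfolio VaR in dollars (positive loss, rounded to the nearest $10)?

$15,590

σ_p² = 0.7²·3.43² + 0.3²·0.954² + 2·0.86·0.7·0.3·3.43·0.954 = 7.0286 (%²).
σ_p = √7.0286 = 2.651%.
At 97.5%, z = 1.960.
VaR = 1.960 × 2.651% = 5.196%; on $300,000 that is $15,588.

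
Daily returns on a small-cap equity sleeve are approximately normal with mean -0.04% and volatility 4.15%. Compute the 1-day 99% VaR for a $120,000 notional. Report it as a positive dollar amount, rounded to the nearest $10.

At 99% one-sided, z = 2.326.
VaR = −μ + z·σ = −(-0.04%) + 2.326 × 4.15% = 9.693%.
On $120,000: 0.09693 × $120,000 = $11,632.

$11,630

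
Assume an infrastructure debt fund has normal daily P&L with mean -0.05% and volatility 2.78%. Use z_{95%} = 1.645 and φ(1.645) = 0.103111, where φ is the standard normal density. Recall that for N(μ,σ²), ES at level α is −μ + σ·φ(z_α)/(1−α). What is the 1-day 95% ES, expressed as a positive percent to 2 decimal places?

Tail multiplier: φ(z)/(1−α) = 0.103111 / 0.05 = 2.062.
ES = −(-0.05%) + 2.78% × 2.062 = 5.782%.

5.78%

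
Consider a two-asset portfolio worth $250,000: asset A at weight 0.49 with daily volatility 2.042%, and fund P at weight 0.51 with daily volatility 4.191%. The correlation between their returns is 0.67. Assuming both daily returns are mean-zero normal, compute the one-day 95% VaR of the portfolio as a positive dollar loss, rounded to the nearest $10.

σ_p² = 0.49²·2.042² + 0.51²·4.191² + 2·0.67·0.49·0.51·2.042·4.191 = 8.4355 (%²).
σ_p = √8.4355 = 2.904%.
At 95%, z = 1.645.
VaR = 1.645 × 2.904% = 4.777%; on $250,000 that is $11,942.

$11,940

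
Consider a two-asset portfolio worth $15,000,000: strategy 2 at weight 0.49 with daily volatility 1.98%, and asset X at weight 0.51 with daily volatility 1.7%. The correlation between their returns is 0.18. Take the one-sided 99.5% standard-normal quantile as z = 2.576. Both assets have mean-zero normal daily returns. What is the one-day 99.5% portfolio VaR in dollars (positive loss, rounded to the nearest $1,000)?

$546,000

σ_p² = 0.49²·1.98² + 0.51²·1.7² + 2·0.18·0.49·0.51·1.98·1.7 = 1.9958 (%²).
σ_p = √1.9958 = 1.413%.
VaR = 2.576 × 1.413% = 3.640%; on $15,000,000 that is $546,000.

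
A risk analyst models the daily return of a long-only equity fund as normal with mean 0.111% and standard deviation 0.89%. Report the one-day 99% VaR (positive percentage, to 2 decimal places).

At 99% one-sided, z = 2.326.
VaR = −μ + z·σ = −(0.111%) + 2.326 × 0.89% = 1.959%.

1.96%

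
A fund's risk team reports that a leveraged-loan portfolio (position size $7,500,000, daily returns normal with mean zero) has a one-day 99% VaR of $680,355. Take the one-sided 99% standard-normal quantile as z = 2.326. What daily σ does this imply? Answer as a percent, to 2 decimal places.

3.90%

VaR as a fraction: $680,355 / $7,500,000 = 9.071%.
σ = VaR / z = 9.071% / 2.326 = 3.900%.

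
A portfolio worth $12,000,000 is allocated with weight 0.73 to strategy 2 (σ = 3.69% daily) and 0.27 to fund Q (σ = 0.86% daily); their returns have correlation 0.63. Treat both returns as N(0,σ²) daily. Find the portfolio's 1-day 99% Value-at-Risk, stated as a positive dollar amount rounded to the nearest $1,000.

$794,000

σ_p² = 0.73²·3.69² + 0.27²·0.86² + 2·0.63·0.73·0.27·3.69·0.86 = 8.0980 (%²).
σ_p = √8.0980 = 2.846%.
At 99%, z = 2.326.
VaR = 2.326 × 2.846% = 6.620%; on $12,000,000 that is $794,400.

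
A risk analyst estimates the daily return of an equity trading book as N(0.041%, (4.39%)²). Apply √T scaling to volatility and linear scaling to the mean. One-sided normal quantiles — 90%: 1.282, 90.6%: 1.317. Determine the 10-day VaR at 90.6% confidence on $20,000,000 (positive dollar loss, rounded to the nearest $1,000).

$3,575,000

σ_{10d} = 4.39% × √10 = 13.882%; μ_{10d} = 10 × 0.041% = 0.410%.
VaR = −(0.410%) + 1.317 × 13.882% = 17.873%.
On $20,000,000: 0.17873 × $20,000,000 = $3,574,600.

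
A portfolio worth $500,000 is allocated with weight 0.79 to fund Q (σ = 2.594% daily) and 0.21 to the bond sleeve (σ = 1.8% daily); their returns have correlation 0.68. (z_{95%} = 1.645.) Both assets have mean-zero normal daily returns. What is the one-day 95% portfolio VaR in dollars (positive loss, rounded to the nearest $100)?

$19,100

σ_p² = 0.79²·2.594² + 0.21²·1.8² + 2·0.68·0.79·0.21·2.594·1.8 = 5.3958 (%²).
σ_p = √5.3958 = 2.323%.
VaR = 1.645 × 2.323% = 3.821%; on $500,000 that is $19,105.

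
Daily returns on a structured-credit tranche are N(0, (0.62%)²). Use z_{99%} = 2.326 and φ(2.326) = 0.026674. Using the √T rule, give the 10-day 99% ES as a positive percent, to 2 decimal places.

5.23%

σ_{10d} = 0.62% × √10 = 1.961%.
ES multiplier = φ(z)/(1−α) = 0.026674/0.01 = 2.667.
ES = 1.961% × 2.667 = 5.230%.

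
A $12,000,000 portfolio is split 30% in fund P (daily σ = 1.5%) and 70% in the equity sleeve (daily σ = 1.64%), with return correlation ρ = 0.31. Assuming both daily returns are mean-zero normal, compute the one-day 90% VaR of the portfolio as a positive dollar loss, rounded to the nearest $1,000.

$209,000

σ_p² = 0.3²·1.5² + 0.7²·1.64² + 2·0.31·0.3·0.7·1.5·1.64 = 1.8407 (%²).
σ_p = √1.8407 = 1.357%.
At 90%, z = 1.282.
VaR = 1.282 × 1.357% = 1.740%; on $12,000,000 that is $208,800.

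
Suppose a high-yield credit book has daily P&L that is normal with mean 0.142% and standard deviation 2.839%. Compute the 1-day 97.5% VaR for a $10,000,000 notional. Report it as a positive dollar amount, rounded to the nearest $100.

$542,200

At 97.5% one-sided, z = 1.960.
VaR = −μ + z·σ = −(0.142%) + 1.960 × 2.839% = 5.422%.
On $10,000,000: 0.05422 × $10,000,000 = $542,200.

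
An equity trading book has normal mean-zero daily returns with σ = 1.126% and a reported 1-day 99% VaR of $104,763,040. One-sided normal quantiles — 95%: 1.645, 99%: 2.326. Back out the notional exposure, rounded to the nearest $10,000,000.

$4,000,000,000

VaR as a fraction of value: z·σ = 2.326 × 1.126% = 2.61908%.
Position = $104,763,040 / 0.0261908 = $4,000,000,000.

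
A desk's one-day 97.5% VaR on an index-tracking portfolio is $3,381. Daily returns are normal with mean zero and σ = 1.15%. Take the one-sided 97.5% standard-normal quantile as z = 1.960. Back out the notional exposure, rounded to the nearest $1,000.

$150,000

VaR as a fraction of value: z·σ = 1.960 × 1.15% = 2.254%.
Position = $3,381 / 0.02254 = $150,000.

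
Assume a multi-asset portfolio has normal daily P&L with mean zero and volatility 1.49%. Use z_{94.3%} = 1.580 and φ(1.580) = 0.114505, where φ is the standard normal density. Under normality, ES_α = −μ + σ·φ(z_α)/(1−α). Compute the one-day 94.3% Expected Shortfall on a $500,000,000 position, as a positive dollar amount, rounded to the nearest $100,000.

Tail multiplier: φ(z)/(1−α) = 0.114505 / 0.057 = 2.009.
ES = 1.49% × 2.009 = 2.993%.
On $500,000,000: 0.02993 × $500,000,000 = $14,965,000.

$15,000,000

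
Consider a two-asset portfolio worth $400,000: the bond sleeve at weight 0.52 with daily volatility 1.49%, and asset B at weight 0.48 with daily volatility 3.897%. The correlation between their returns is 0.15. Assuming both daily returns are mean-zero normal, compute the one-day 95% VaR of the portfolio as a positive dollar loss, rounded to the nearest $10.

$14,010

σ_p² = 0.52²·1.49² + 0.48²·3.897² + 2·0.15·0.52·0.48·1.49·3.897 = 4.5341 (%²).
σ_p = √4.5341 = 2.129%.
At 95%, z = 1.645.
VaR = 1.645 × 2.129% = 3.502%; on $400,000 that is $14,008.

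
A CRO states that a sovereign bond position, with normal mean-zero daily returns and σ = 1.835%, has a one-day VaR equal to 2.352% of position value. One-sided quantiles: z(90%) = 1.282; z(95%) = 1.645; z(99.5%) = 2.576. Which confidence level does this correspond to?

Implied z = VaR/σ = 2.352 / 1.835 = 1.282.
This matches z(90%) = 1.282.

90%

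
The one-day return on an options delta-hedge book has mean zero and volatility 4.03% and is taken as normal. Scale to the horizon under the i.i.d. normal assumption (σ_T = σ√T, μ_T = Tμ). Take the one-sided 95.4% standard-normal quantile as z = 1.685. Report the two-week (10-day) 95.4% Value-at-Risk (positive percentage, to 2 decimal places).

21.47%

σ_{10d} = 4.03% × √10 = 12.744%.
VaR = 1.685 × 12.744% = 21.474%.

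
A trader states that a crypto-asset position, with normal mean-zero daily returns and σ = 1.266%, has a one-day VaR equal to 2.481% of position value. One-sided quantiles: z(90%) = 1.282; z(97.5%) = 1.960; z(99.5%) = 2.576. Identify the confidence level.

Implied z = VaR/σ = 2.481 / 1.266 = 1.960.
This matches z(97.5%) = 1.960.

97.5%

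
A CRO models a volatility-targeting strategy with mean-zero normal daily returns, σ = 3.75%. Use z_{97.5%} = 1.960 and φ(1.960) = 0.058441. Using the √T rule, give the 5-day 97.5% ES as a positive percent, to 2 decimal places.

19.60%

σ_{5d} = 3.75% × √5 = 8.385%.
ES multiplier = φ(z)/(1−α) = 0.058441/0.025 = 2.338.
ES = 8.385% × 2.338 = 19.604%.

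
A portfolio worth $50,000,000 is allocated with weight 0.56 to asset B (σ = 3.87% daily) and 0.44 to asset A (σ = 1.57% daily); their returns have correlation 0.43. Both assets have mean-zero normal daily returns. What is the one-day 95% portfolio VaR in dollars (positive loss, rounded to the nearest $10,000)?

$2,090,000

σ_p² = 0.56²·3.87² + 0.44²·1.57² + 2·0.43·0.56·0.44·3.87·1.57 = 6.4615 (%²).
σ_p = √6.4615 = 2.542%.
At 95%, z = 1.645.
VaR = 1.645 × 2.542% = 4.182%; on $50,000,000 that is $2,091,000.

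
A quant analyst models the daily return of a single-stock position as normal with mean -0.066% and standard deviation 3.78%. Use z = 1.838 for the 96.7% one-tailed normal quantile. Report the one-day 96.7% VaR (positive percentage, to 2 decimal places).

7.01%

VaR = −μ + z·σ = −(-0.066%) + 1.838 × 3.78% = 7.014%.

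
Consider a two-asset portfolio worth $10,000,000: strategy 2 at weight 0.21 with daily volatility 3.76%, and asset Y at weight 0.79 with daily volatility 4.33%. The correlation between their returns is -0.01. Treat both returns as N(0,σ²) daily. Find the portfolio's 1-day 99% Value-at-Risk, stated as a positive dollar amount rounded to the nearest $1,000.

σ_p² = 0.21²·3.76² + 0.79²·4.33² + 2·-0.01·0.21·0.79·3.76·4.33 = 12.2706 (%²).
σ_p = √12.2706 = 3.503%.
At 99%, z = 2.326.
VaR = 2.326 × 3.503% = 8.148%; on $10,000,000 that is $814,800.

$815,000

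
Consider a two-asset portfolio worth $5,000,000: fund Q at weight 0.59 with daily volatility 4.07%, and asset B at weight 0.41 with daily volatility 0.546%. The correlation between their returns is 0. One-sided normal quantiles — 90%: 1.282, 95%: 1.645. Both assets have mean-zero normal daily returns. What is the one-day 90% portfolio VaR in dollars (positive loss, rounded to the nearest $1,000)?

$155,000

σ_p² = 0.59²·4.07² + 0.41²·0.546² + 2·0·0.59·0.41·4.07·0.546 = 5.8164 (%²).
σ_p = √5.8164 = 2.412%.
VaR = 1.282 × 2.412% = 3.092%; on $5,000,000 that is $154,600.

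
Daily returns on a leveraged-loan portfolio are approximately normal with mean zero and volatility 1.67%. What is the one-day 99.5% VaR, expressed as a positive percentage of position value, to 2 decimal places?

At 99.5% one-sided, z = 2.576.
VaR = z·σ = 2.576 × 1.67% = 4.302%.

4.30%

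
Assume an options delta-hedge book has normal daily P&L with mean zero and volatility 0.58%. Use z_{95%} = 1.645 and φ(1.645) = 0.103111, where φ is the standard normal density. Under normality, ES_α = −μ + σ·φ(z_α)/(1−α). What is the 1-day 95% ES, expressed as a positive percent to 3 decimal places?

1.196%

Tail multiplier: φ(z)/(1−α) = 0.103111 / 0.05 = 2.062.
ES = 0.58% × 2.062 = 1.196%.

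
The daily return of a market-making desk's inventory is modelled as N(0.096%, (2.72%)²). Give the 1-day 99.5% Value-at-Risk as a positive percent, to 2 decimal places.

6.91%

At 99.5% one-sided, z = 2.576.
VaR = −μ + z·σ = −(0.096%) + 2.576 × 2.72% = 6.911%.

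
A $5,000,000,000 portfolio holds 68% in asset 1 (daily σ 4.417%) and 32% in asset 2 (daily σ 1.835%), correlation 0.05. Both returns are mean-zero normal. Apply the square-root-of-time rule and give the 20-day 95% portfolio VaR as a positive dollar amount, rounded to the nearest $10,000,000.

σ_p = √(0.68²·4.417² + 0.32²·1.835² + 2·0.05·0.68·0.32·4.417·1.835) = 3.089%.
σ_{20d} = 3.089% × √20 = 13.814%.
z(95%) = 1.645.
VaR = 1.645 × 13.814% = 22.724%; on $5,000,000,000 that is $1,136,200,000.

$1,140,000,000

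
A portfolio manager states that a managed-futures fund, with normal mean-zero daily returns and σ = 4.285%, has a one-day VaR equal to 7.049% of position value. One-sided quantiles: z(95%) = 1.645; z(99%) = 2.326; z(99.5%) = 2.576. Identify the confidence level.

95%

Implied z = VaR/σ = 7.049 / 4.285 = 1.645.
This matches z(95%) = 1.645.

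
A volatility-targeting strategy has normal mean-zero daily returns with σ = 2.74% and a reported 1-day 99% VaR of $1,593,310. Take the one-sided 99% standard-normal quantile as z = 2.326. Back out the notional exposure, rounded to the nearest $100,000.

$25,000,000

VaR as a fraction of value: z·σ = 2.326 × 2.74% = 6.37324%.
Position = $1,593,310 / 0.0637324 = $25,000,000.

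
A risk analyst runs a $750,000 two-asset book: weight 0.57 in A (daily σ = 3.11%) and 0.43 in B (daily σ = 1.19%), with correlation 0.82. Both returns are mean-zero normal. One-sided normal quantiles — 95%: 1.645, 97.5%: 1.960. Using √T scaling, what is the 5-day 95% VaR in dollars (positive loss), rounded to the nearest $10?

σ_p = √(0.57²·3.11² + 0.43²·1.19² + 2·0.82·0.57·0.43·3.11·1.19) = 2.212%.
σ_{5d} = 2.212% × √5 = 4.946%.
VaR = 1.645 × 4.946% = 8.136%; on $750,000 that is $61,020.

$61,020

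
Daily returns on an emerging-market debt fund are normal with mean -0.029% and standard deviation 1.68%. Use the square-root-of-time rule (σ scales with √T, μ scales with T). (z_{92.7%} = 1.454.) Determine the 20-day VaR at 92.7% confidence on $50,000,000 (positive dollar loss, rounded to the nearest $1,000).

$5,752,000

σ_{20d} = 1.68% × √20 = 7.513%; μ_{20d} = 20 × -0.029% = -0.580%.
VaR = −(-0.580%) + 1.454 × 7.513% = 11.504%.
On $50,000,000: 0.11504 × $50,000,000 = $5,752,000.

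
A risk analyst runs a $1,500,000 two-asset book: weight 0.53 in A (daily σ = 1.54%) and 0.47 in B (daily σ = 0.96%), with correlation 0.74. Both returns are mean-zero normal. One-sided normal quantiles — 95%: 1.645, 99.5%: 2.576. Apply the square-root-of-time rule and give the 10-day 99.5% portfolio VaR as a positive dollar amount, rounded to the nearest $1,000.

σ_p = √(0.53²·1.54² + 0.47²·0.96² + 2·0.74·0.53·0.47·1.54·0.96) = 1.189%.
σ_{10d} = 1.189% × √10 = 3.760%.
VaR = 2.576 × 3.760% = 9.686%; on $1,500,000 that is $145,290.

$145,000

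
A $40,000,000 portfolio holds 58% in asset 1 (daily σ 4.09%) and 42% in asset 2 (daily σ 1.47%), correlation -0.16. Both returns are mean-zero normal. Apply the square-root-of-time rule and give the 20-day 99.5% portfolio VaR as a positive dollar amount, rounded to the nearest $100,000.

$10,800,000

σ_p = √(0.58²·4.09² + 0.42²·1.47² + 2·-0.16·0.58·0.42·4.09·1.47) = 2.354%.
σ_{20d} = 2.354% × √20 = 10.527%.
z(99.5%) = 2.576.
VaR = 2.576 × 10.527% = 27.118%; on $40,000,000 that is $10,847,200.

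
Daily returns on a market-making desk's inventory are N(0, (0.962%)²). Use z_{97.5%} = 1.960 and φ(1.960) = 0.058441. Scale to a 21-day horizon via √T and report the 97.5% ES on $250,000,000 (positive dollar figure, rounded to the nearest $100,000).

$25,800,000

σ_{21d} = 0.962% × √21 = 4.408%.
ES multiplier = φ(z)/(1−α) = 0.058441/0.025 = 2.338.
ES = 4.408% × 2.338 = 10.306%; on $250,000,000: $25,765,000.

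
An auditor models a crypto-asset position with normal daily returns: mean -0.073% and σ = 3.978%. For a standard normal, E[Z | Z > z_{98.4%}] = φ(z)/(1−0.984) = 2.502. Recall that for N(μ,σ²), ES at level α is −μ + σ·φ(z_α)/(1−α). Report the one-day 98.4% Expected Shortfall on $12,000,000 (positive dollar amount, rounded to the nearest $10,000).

$1,200,000

ES = −(-0.073%) + 3.978% × 2.502 = 10.026%.
On $12,000,000: 0.10026 × $12,000,000 = $1,203,120.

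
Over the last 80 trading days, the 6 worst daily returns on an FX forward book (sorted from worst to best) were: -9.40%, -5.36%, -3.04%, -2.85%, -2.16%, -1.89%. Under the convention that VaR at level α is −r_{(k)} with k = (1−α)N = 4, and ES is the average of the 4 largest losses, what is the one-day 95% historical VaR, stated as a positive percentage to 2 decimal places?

k = 4; the 4th lowest return is -2.85%, so VaR = 2.85%.

2.85%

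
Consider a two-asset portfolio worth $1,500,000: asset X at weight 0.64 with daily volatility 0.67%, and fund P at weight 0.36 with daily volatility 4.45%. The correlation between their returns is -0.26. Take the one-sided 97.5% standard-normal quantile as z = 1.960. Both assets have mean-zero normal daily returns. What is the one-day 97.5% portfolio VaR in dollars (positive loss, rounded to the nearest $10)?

σ_p² = 0.64²·0.67² + 0.36²·4.45² + 2·-0.26·0.64·0.36·0.67·4.45 = 2.3931 (%²).
σ_p = √2.3931 = 1.547%.
VaR = 1.960 × 1.547% = 3.032%; on $1,500,000 that is $45,480.

$45,480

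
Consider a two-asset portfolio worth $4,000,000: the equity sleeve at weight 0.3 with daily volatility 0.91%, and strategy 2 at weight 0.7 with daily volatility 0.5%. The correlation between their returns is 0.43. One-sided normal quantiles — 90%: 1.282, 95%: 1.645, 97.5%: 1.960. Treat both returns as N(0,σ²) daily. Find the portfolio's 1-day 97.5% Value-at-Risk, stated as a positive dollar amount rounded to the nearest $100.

σ_p² = 0.3²·0.91² + 0.7²·0.5² + 2·0.43·0.3·0.7·0.91·0.5 = 0.2792 (%²).
σ_p = √0.2792 = 0.528%.
VaR = 1.960 × 0.528% = 1.035%; on $4,000,000 that is $41,400.

$41,400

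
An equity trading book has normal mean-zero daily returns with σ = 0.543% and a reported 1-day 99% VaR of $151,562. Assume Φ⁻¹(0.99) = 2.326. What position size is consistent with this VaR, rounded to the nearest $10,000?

VaR as a fraction of value: z·σ = 2.326 × 0.543% = 1.26302%.
Position = $151,562 / 0.0126302 = $11,999,987.

$12,000,000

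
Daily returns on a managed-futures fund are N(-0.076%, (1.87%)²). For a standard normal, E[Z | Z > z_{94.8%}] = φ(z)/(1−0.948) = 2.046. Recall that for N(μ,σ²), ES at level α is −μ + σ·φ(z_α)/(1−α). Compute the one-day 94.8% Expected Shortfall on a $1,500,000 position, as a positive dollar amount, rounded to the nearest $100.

$58,500

ES = −(-0.076%) + 1.87% × 2.046 = 3.902%.
On $1,500,000: 0.03902 × $1,500,000 = $58,530.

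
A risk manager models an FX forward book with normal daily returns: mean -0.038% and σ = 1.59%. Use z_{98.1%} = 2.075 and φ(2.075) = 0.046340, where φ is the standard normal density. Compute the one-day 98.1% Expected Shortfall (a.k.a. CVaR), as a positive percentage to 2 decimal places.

Tail multiplier: φ(z)/(1−α) = 0.046340 / 0.019 = 2.439.
ES = −(-0.038%) + 1.59% × 2.439 = 3.916%.

3.92%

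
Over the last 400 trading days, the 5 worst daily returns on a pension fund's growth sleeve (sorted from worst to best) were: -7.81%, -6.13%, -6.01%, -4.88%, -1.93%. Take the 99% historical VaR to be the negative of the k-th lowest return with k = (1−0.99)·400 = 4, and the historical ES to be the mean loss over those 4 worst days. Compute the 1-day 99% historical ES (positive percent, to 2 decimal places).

6.21%

The 4 worst returns sum to -24.83%.
ES = −(-24.83%) / 4 = 6.2075% ≈ 6.21%.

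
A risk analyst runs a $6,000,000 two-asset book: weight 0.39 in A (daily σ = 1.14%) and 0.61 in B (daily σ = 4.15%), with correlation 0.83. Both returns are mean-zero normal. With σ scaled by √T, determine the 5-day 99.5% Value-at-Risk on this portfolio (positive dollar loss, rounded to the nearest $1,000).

σ_p = √(0.39²·1.14² + 0.61²·4.15² + 2·0.83·0.39·0.61·1.14·4.15) = 2.911%.
σ_{5d} = 2.911% × √5 = 6.509%.
z(99.5%) = 2.576.
VaR = 2.576 × 6.509% = 16.767%; on $6,000,000 that is $1,006,020.

$1,006,000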